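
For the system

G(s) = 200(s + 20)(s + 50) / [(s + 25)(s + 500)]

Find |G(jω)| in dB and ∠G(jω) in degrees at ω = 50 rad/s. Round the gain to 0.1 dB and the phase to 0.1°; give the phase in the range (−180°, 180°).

At s = jω = j50:
zero (s+20): 20 + j50 → |·| = √(20²+50²) = √2900 ≈ 53.852, ∠ = arctan(50/20) ≈ 68.20°
zero (s+50): 50 + j50 → |·| = √(50²+50²) = √5000 ≈ 70.711, ∠ = arctan(50/50) ≈ 45.00°
pole (s+25): 25 + j50 → |·| = √(25²+50²) = √3125 ≈ 55.902, ∠ = arctan(50/25) ≈ 63.43°
pole (s+500): 500 + j50 → |·| = √(500²+50²) = √252500 ≈ 502.49, ∠ = arctan(50/500) ≈ 5.71°
|G| = 200 · 3807.9 / 28090 ≈ 27.112
Gain = 20 log₁₀(27.112) ≈ 28.66 dB
∠G = 113.20° − 69.14° = 44.06°

28.7 dB, 44.1°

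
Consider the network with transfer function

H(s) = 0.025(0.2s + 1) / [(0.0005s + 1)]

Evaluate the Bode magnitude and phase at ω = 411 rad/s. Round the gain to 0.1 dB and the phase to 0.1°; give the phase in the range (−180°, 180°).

6.1 dB, 77.7°

At ω = 411 rad/s:
zero (1 + j411·0.2) = 1 + j82.2 → |·| ≈ 82.206, ∠ ≈ 89.30°
pole (1 + j411·0.0005) = 1 + j0.2055 → |·| ≈ 1.0209, ∠ ≈ 11.61°
|H| = 0.025 · 82.206 / (1.0209) ≈ 2.0131
Gain = 20 log₁₀(2.0131) ≈ 6.08 dB
∠H = (89.30°) − (11.61°) = 77.69°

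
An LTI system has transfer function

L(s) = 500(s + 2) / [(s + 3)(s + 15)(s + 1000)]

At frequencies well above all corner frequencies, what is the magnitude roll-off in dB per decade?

Each pole contributes −20 dB/decade at high frequency; each zero contributes +20 dB/decade.
Net: 1 zero(s) − 3 pole(s) → -40 dB/decade.

-40 dB/decade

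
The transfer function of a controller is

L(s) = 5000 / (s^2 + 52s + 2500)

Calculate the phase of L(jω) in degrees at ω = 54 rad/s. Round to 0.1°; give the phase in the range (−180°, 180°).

-98.4°

At s = jω = j54:
quadratic: (j54)² + 52·j54 + 2500 = -416 + j2808 → |·| ≈ 2838.6, ∠ ≈ 98.43°
∠L = 0.00° − 98.43° = -98.43°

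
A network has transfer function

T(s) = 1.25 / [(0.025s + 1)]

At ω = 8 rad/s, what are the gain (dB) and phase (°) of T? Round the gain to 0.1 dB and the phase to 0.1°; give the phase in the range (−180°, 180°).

At ω = 8 rad/s:
pole (1 + j8·0.025) = 1 + j0.2 → |·| ≈ 1.0198, ∠ ≈ 11.31°
|T| = 1.25 · 1 / (1.0198) ≈ 1.2257
Gain = 20 log₁₀(1.2257) ≈ 1.77 dB
∠T = (0°) − (11.31°) = -11.31°

1.8 dB, -11.3°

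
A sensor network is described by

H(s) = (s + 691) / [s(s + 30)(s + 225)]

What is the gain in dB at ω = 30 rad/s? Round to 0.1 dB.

-52.4 dB

At s = jω = j30:
zero (s+691): 691 + j30 → |·| = √(691²+30²) = √478381 ≈ 691.65, ∠ = arctan(30/691) ≈ 2.49°
pole (s+30): 30 + j30 → |·| = √(30²+30²) = √1800 ≈ 42.426, ∠ = arctan(30/30) ≈ 45.00°
pole (s+225): 225 + j30 → |·| = √(225²+30²) = √51525 ≈ 226.99, ∠ = arctan(30/225) ≈ 7.59°
pole at origin: |s| = 30, ∠ = 90.00° (in denominator)
|H| = 1 · 691.65 / 2.8891e+05 ≈ 0.002394
Gain = 20 log₁₀(0.002394) ≈ -52.42 dB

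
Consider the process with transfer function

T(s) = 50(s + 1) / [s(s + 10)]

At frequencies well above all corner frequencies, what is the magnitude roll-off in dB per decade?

Each pole contributes −20 dB/decade at high frequency; each zero contributes +20 dB/decade.
Net: 1 zero(s) − 2 pole(s) → -20 dB/decade.

-20 dB/decade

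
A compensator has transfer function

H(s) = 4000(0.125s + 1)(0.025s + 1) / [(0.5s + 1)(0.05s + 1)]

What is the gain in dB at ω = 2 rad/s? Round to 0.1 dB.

69.3 dB

At ω = 2 rad/s:
zero (1 + j2·0.125) = 1 + j0.25 → |·| ≈ 1.0308, ∠ ≈ 14.04°
zero (1 + j2·0.025) = 1 + j0.05 → |·| ≈ 1.0012, ∠ ≈ 2.86°
pole (1 + j2·0.5) = 1 + j1 → |·| ≈ 1.4142, ∠ ≈ 45.00°
pole (1 + j2·0.05) = 1 + j0.1 → |·| ≈ 1.005, ∠ ≈ 5.71°
|H| = 4000 · 1.0308 · 1.0012 / (1.4142 · 1.005) ≈ 2904.5
Gain = 20 log₁₀(2904.5) ≈ 69.26 dB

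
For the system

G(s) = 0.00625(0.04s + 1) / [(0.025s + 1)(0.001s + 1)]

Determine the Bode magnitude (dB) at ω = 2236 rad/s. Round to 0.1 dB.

At ω = 2236 rad/s:
zero (1 + j2236·0.04) = 1 + j89.44 → |·| ≈ 89.446, ∠ ≈ 89.36°
pole (1 + j2236·0.025) = 1 + j55.9 → |·| ≈ 55.909, ∠ ≈ 88.98°
pole (1 + j2236·0.001) = 1 + j2.236 → |·| ≈ 2.4494, ∠ ≈ 65.90°
|G| = 0.00625 · 89.446 / (55.909 · 2.4494) ≈ 0.0040822
Gain = 20 log₁₀(0.0040822) ≈ -47.78 dB

-47.8 dB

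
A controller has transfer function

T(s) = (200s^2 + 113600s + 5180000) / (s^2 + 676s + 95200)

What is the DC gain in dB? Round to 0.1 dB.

T(0) = 5180000 / 95200 ≈ 54.412
20 log₁₀(54.412) ≈ 34.71 dB

34.7 dB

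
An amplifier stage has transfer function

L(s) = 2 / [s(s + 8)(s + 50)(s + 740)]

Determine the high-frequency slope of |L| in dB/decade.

Each pole contributes −20 dB/decade at high frequency; each zero contributes +20 dB/decade.
Net: 0 zero(s) − 4 pole(s) → -80 dB/decade.

-80 dB/decade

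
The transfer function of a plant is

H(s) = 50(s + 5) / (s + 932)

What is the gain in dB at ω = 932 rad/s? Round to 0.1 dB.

At s = jω = j932:
zero (s+5): 5 + j932 → |·| = √(5²+932²) = √868649 ≈ 932.01, ∠ = arctan(932/5) ≈ 89.69°
pole (s+932): 932 + j932 → |·| = √(932²+932²) = √1737248 ≈ 1318, ∠ = arctan(932/932) ≈ 45.00°
|H| = 50 · 932.01 / 1318 ≈ 35.357
Gain = 20 log₁₀(35.357) ≈ 30.97 dB

31.0 dB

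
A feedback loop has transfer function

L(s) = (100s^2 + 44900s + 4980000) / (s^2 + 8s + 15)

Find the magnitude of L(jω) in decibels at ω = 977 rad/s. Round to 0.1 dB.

Substitute s = j977:
Numerator: 100(j977)^2 + 44900(j977) + 4980000 = -90472900 + j43867300
Denominator: (j977)^2 + 8(j977) + 15 = -954514 + j7816
|N| = √(90472900² + 43867300²) ≈ 1.0055e+08, ∠N ≈ 154.13°
|D| = √(954514² + 7816²) ≈ 9.5455e+05, ∠D ≈ 179.53°
|L| = 1.0055e+08 / 9.5455e+05 ≈ 105.34
Gain = 20 log₁₀(105.34) ≈ 40.45 dB

40.5 dB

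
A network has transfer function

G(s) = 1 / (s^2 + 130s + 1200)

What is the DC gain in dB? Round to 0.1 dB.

G(0) = 1 / 1200 ≈ 0.00083333
20 log₁₀(0.00083333) ≈ -61.58 dB

-61.6 dB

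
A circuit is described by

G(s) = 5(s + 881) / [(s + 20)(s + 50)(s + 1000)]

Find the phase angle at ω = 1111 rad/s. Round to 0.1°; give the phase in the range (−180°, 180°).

At s = jω = j1111:
zero (s+881): 881 + j1111 → |·| = √(881²+1111²) = √2010482 ≈ 1417.9, ∠ = arctan(1111/881) ≈ 51.59°
pole (s+20): 20 + j1111 → |·| = √(20²+1111²) = √1234721 ≈ 1111.2, ∠ = arctan(1111/20) ≈ 88.97°
pole (s+50): 50 + j1111 → |·| = √(50²+1111²) = √1236821 ≈ 1112.1, ∠ = arctan(1111/50) ≈ 87.42°
pole (s+1000): 1000 + j1111 → |·| = √(1000²+1111²) = √2234321 ≈ 1494.8, ∠ = arctan(1111/1000) ≈ 48.01°
∠G = 51.59° − 224.40° = -172.81°

-172.8°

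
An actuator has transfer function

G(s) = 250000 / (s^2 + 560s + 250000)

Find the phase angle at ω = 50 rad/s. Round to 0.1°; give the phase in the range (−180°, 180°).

At s = jω = j50:
quadratic: (j50)² + 560·j50 + 250000 = 247500 + j28000 → |·| ≈ 2.4908e+05, ∠ ≈ 6.45°
∠G = 0.00° − 6.45° = -6.45°

-6.5°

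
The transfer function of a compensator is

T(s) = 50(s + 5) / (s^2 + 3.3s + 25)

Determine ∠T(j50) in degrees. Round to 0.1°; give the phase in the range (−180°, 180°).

At s = jω = j50:
zero (s+5): 5 + j50 → |·| = √(5²+50²) = √2525 ≈ 50.249, ∠ = arctan(50/5) ≈ 84.29°
quadratic: (j50)² + 3.3·j50 + 25 = -2475 + j165 → |·| ≈ 2480.5, ∠ ≈ 176.19°
∠T = 84.29° − 176.19° = -91.90°

-91.9°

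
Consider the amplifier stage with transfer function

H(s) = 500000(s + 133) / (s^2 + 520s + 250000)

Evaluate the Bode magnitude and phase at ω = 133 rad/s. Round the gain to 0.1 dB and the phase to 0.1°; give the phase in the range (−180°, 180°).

51.8 dB, 28.4°

At s = jω = j133:
zero (s+133): 133 + j133 → |·| = √(133²+133²) = √35378 ≈ 188.09, ∠ = arctan(133/133) ≈ 45.00°
quadratic: (j133)² + 520·j133 + 250000 = 232311 + j69160 → |·| ≈ 2.4239e+05, ∠ ≈ 16.58°
|H| = 500000 · 188.09 / 2.4239e+05 ≈ 387.99
Gain = 20 log₁₀(387.99) ≈ 51.78 dB
∠H = 45.00° − 16.58° = 28.42°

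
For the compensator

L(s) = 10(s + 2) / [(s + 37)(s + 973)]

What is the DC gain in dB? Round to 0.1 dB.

-65.1 dB

L(0) = 10·2 / (37·973) ≈ 0.00055554
20 log₁₀(0.00055554) ≈ -65.11 dB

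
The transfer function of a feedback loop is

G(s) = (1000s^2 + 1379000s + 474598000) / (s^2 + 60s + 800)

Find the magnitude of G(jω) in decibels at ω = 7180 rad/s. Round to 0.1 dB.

Substitute s = j7180:
Numerator: 1000(j7180)^2 + 1379000(j7180) + 474598000 = -51077802000 + j9901220000
Denominator: (j7180)^2 + 60(j7180) + 800 = -51551600 + j430800
|N| = √(51077802000² + 9901220000²) ≈ 5.2029e+10, ∠N ≈ 169.03°
|D| = √(51551600² + 430800²) ≈ 5.1553e+07, ∠D ≈ 179.52°
|G| = 5.2029e+10 / 5.1553e+07 ≈ 1009.2
Gain = 20 log₁₀(1009.2) ≈ 60.08 dB

60.1 dB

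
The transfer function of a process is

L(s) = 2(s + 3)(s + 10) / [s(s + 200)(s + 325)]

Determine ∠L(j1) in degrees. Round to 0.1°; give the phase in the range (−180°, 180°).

At s = jω = j1:
zero (s+3): 3 + j1 → |·| = √(3²+1²) = √10 ≈ 3.1623, ∠ = arctan(1/3) ≈ 18.43°
zero (s+10): 10 + j1 → |·| = √(10²+1²) = √101 ≈ 10.05, ∠ = arctan(1/10) ≈ 5.71°
pole (s+200): 200 + j1 → |·| = √(200²+1²) = √40001 ≈ 200, ∠ = arctan(1/200) ≈ 0.29°
pole (s+325): 325 + j1 → |·| = √(325²+1²) = √105626 ≈ 325, ∠ = arctan(1/325) ≈ 0.18°
pole at origin: |s| = 1, ∠ = 90.00° (in denominator)
∠L = 24.14° − 90.47° = -66.33°

-66.3°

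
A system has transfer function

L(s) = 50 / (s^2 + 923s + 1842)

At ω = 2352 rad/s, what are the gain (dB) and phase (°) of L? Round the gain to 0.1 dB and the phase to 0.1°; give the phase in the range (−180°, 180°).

-101.5 dB, -158.6°

Substitute s = j2352:
Numerator: 50 = 50 + j0
Denominator: (j2352)^2 + 923(j2352) + 1842 = -5530062 + j2170896
|N| = √(50² + 0²) ≈ 50, ∠N ≈ 0.00°
|D| = √(5530062² + 2170896²) ≈ 5.9409e+06, ∠D ≈ 158.57°
|L| = 50 / 5.9409e+06 ≈ 8.4162e-06
Gain = 20 log₁₀(8.4162e-06) ≈ -101.50 dB
∠L = 0.00° − 158.57° = -158.57°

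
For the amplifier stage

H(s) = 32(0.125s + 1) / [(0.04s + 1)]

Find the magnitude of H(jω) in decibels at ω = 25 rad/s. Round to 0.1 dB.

37.4 dB

At ω = 25 rad/s:
zero (1 + j25·0.125) = 1 + j3.125 → |·| ≈ 3.2811, ∠ ≈ 72.26°
pole (1 + j25·0.04) = 1 + j1 → |·| ≈ 1.4142, ∠ ≈ 45.00°
|H| = 32 · 3.2811 / (1.4142) ≈ 74.244
Gain = 20 log₁₀(74.244) ≈ 37.41 dB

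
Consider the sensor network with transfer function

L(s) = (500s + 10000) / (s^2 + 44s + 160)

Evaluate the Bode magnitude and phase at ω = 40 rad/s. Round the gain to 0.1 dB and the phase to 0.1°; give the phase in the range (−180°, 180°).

19.9 dB, -65.9°

Substitute s = j40:
Numerator: 500(j40) + 10000 = 10000 + j20000
Denominator: (j40)^2 + 44(j40) + 160 = -1440 + j1760
|N| = √(10000² + 20000²) ≈ 22361, ∠N ≈ 63.43°
|D| = √(1440² + 1760²) ≈ 2274, ∠D ≈ 129.29°
|L| = 22361 / 2274 ≈ 9.8333
Gain = 20 log₁₀(9.8333) ≈ 19.85 dB
∠L = 63.43° − 129.29° = -65.86°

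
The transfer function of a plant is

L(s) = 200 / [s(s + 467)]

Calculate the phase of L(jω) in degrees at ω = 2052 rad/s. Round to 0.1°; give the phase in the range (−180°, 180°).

At s = jω = j2052:
pole (s+467): 467 + j2052 → |·| = √(467²+2052²) = √4428793 ≈ 2104.5, ∠ = arctan(2052/467) ≈ 77.18°
pole at origin: |s| = 2052, ∠ = 90.00° (in denominator)
∠L = 0.00° − 167.18° = -167.18°

-167.2°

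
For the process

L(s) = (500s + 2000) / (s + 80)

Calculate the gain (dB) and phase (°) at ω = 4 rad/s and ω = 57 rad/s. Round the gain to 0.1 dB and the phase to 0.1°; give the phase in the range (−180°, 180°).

Substitute s = j4:
Numerator: 500(j4) + 2000 = 2000 + j2000
Denominator: (j4) + 80 = 80 + j4
|N| = √(2000² + 2000²) ≈ 2828.4, ∠N ≈ 45.00°
|D| = √(80² + 4²) ≈ 80.1, ∠D ≈ 2.86°
|L| = 2828.4 / 80.1 ≈ 35.311
Gain = 20 log₁₀(35.311) ≈ 30.96 dB
∠L = 45.00° − 2.86° = 42.14°

Substitute s = j57:
Numerator: 500(j57) + 2000 = 2000 + j28500
Denominator: (j57) + 80 = 80 + j57
|N| = √(2000² + 28500²) ≈ 28570, ∠N ≈ 85.99°
|D| = √(80² + 57²) ≈ 98.229, ∠D ≈ 35.47°
|L| = 28570 / 98.229 ≈ 290.85
Gain = 20 log₁₀(290.85) ≈ 49.27 dB
∠L = 85.99° − 35.47° = 50.52°

ω = 4: 31.0 dB, 42.1°; ω = 57: 49.3 dB, 50.5°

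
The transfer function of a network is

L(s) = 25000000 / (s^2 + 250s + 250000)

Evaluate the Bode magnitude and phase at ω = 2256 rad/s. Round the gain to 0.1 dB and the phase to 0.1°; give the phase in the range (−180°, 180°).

14.2 dB, -173.4°

At s = jω = j2256:
quadratic: (j2256)² + 250·j2256 + 250000 = -4839536 + j564000 → |·| ≈ 4.8723e+06, ∠ ≈ 173.35°
|L| = 25000000 / 4.8723e+06 ≈ 5.131
Gain = 20 log₁₀(5.131) ≈ 14.20 dB
∠L = 0.00° − 173.35° = -173.35°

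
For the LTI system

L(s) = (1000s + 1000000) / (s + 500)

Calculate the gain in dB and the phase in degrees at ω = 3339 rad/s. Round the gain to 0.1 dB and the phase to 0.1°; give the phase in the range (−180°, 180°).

Substitute s = j3339:
Numerator: 1000(j3339) + 1000000 = 1000000 + j3339000
Denominator: (j3339) + 500 = 500 + j3339
|N| = √(1000000² + 3339000²) ≈ 3.4855e+06, ∠N ≈ 73.33°
|D| = √(500² + 3339²) ≈ 3376.2, ∠D ≈ 81.48°
|L| = 3.4855e+06 / 3376.2 ≈ 1032.4
Gain = 20 log₁₀(1032.4) ≈ 60.28 dB
∠L = 73.33° − 81.48° = -8.15°

60.3 dB, -8.2°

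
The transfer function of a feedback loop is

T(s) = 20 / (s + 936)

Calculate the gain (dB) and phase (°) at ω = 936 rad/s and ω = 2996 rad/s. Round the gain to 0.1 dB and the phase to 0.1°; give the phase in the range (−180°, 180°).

ω = 936: -36.4 dB, -45.0°; ω = 2996: -43.9 dB, -72.7°

Substitute s = j936:
Numerator: 20 = 20 + j0
Denominator: (j936) + 936 = 936 + j936
|N| = √(20² + 0²) ≈ 20, ∠N ≈ 0.00°
|D| = √(936² + 936²) ≈ 1323.7, ∠D ≈ 45.00°
|T| = 20 / 1323.7 ≈ 0.015109
Gain = 20 log₁₀(0.015109) ≈ -36.42 dB
∠T = 0.00° − 45.00° = -45.00°

Substitute s = j2996:
Numerator: 20 = 20 + j0
Denominator: (j2996) + 936 = 936 + j2996
|N| = √(20² + 0²) ≈ 20, ∠N ≈ 0.00°
|D| = √(936² + 2996²) ≈ 3138.8, ∠D ≈ 72.65°
|T| = 20 / 3138.8 ≈ 0.0063719
Gain = 20 log₁₀(0.0063719) ≈ -43.91 dB
∠T = 0.00° − 72.65° = -72.65°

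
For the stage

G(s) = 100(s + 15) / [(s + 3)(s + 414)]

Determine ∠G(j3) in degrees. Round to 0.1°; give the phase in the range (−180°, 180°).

At s = jω = j3:
zero (s+15): 15 + j3 → |·| = √(15²+3²) = √234 ≈ 15.297, ∠ = arctan(3/15) ≈ 11.31°
pole (s+3): 3 + j3 → |·| = √(3²+3²) = √18 ≈ 4.2426, ∠ = arctan(3/3) ≈ 45.00°
pole (s+414): 414 + j3 → |·| = √(414²+3²) = √171405 ≈ 414.01, ∠ = arctan(3/414) ≈ 0.42°
∠G = 11.31° − 45.42° = -34.11°

-34.1°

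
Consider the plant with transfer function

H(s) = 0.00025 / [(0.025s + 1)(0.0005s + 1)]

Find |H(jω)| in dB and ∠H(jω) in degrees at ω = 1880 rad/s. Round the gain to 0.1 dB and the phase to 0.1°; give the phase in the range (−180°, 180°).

At ω = 1880 rad/s:
pole (1 + j1880·0.025) = 1 + j47 → |·| ≈ 47.011, ∠ ≈ 88.78°
pole (1 + j1880·0.0005) = 1 + j0.94 → |·| ≈ 1.3724, ∠ ≈ 43.23°
|H| = 0.00025 · 1 / (47.011 · 1.3724) ≈ 3.8749e-06
Gain = 20 log₁₀(3.8749e-06) ≈ -108.23 dB
∠H = (0°) − (88.78° + 43.23°) = -132.01°

-108.2 dB, -132.0°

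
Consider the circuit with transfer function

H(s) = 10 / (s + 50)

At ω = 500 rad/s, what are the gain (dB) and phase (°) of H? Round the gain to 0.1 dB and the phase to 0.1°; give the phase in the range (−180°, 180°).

-34.0 dB, -84.3°

At s = jω = j500:
pole (s+50): 50 + j500 → |·| = √(50²+500²) = √252500 ≈ 502.49, ∠ = arctan(500/50) ≈ 84.29°
|H| = 10 / 502.49 ≈ 0.019901
Gain = 20 log₁₀(0.019901) ≈ -34.02 dB
∠H = 0.00° − 84.29° = -84.29°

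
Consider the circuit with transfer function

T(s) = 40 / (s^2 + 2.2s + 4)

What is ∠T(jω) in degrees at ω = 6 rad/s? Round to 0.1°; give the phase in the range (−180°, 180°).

At s = jω = j6:
quadratic: (j6)² + 2.2·j6 + 4 = -32 + j13.2 → |·| ≈ 34.616, ∠ ≈ 157.58°
∠T = 0.00° − 157.58° = -157.58°

-157.6°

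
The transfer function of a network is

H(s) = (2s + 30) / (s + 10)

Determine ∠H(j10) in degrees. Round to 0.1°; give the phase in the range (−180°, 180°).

-11.3°

Substitute s = j10:
Numerator: 2(j10) + 30 = 30 + j20
Denominator: (j10) + 10 = 10 + j10
|N| = √(30² + 20²) ≈ 36.056, ∠N ≈ 33.69°
|D| = √(10² + 10²) ≈ 14.142, ∠D ≈ 45.00°
∠H = 33.69° − 45.00° = -11.31°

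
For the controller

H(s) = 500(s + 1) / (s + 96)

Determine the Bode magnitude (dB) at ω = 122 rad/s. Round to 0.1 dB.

51.9 dB

At s = jω = j122:
zero (s+1): 1 + j122 → |·| = √(1²+122²) = √14885 ≈ 122, ∠ = arctan(122/1) ≈ 89.53°
pole (s+96): 96 + j122 → |·| = √(96²+122²) = √24100 ≈ 155.24, ∠ = arctan(122/96) ≈ 51.80°
|H| = 500 · 122 / 155.24 ≈ 392.94
Gain = 20 log₁₀(392.94) ≈ 51.89 dB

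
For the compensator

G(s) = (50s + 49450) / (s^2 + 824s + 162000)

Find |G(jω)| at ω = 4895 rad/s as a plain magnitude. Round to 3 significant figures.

Substitute s = j4895:
Numerator: 50(j4895) + 49450 = 49450 + j244750
Denominator: (j4895)^2 + 824(j4895) + 162000 = -23799025 + j4033480
|N| = √(49450² + 244750²) ≈ 2.497e+05, ∠N ≈ 78.58°
|D| = √(23799025² + 4033480²) ≈ 2.4138e+07, ∠D ≈ 170.38°
|G| = 2.497e+05 / 2.4138e+07 ≈ 0.010345

0.0103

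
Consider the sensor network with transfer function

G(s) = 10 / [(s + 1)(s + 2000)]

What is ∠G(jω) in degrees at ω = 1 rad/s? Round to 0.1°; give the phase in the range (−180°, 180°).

-45.0°

At s = jω = j1:
pole (s+1): 1 + j1 → |·| = √(1²+1²) = √2 ≈ 1.4142, ∠ = arctan(1/1) ≈ 45.00°
pole (s+2000): 2000 + j1 → |·| = √(2000²+1²) = √4000001 ≈ 2000, ∠ = arctan(1/2000) ≈ 0.03°
∠G = 0.00° − 45.03° = -45.03°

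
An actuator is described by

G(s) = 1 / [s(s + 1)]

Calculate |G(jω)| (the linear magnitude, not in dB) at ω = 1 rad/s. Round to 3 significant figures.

At s = jω = j1:
pole (s+1): 1 + j1 → |·| = √(1²+1²) = √2 ≈ 1.4142, ∠ = arctan(1/1) ≈ 45.00°
pole at origin: |s| = 1, ∠ = 90.00° (in denominator)
|G| = 1 / 1.4142 ≈ 0.70711

0.707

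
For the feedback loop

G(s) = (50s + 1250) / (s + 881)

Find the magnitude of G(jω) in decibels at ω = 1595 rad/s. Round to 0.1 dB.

Substitute s = j1595:
Numerator: 50(j1595) + 1250 = 1250 + j79750
Denominator: (j1595) + 881 = 881 + j1595
|N| = √(1250² + 79750²) ≈ 79760, ∠N ≈ 89.10°
|D| = √(881² + 1595²) ≈ 1822.1, ∠D ≈ 61.09°
|G| = 79760 / 1822.1 ≈ 43.774
Gain = 20 log₁₀(43.774) ≈ 32.82 dB

32.8 dB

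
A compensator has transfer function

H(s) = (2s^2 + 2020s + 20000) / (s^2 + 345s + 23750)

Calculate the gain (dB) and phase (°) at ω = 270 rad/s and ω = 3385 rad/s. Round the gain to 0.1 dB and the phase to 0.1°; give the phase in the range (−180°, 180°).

ω = 270: 14.5 dB, -14.8°; ω = 3385: 6.4 dB, -10.8°

Substitute s = j270:
Numerator: 2(j270)^2 + 2020(j270) + 20000 = -125800 + j545400
Denominator: (j270)^2 + 345(j270) + 23750 = -49150 + j93150
|N| = √(125800² + 545400²) ≈ 5.5972e+05, ∠N ≈ 102.99°
|D| = √(49150² + 93150²) ≈ 1.0532e+05, ∠D ≈ 117.82°
|H| = 5.5972e+05 / 1.0532e+05 ≈ 5.3145
Gain = 20 log₁₀(5.3145) ≈ 14.51 dB
∠H = 102.99° − 117.82° = -14.83°

Substitute s = j3385:
Numerator: 2(j3385)^2 + 2020(j3385) + 20000 = -22896450 + j6837700
Denominator: (j3385)^2 + 345(j3385) + 23750 = -11434475 + j1167825
|N| = √(22896450² + 6837700²) ≈ 2.3896e+07, ∠N ≈ 163.37°
|D| = √(11434475² + 1167825²) ≈ 1.1494e+07, ∠D ≈ 174.17°
|H| = 2.3896e+07 / 1.1494e+07 ≈ 2.079
Gain = 20 log₁₀(2.079) ≈ 6.36 dB
∠H = 163.37° − 174.17° = -10.80°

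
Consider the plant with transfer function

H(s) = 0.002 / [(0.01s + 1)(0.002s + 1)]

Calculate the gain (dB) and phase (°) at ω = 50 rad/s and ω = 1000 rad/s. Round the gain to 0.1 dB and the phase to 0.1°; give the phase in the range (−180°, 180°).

At ω = 50 rad/s:
pole (1 + j50·0.01) = 1 + j0.5 → |·| ≈ 1.118, ∠ ≈ 26.57°
pole (1 + j50·0.002) = 1 + j0.1 → |·| ≈ 1.005, ∠ ≈ 5.71°
|H| = 0.002 · 1 / (1.118 · 1.005) ≈ 0.00178
Gain = 20 log₁₀(0.00178) ≈ -54.99 dB
∠H = (0°) − (26.57° + 5.71°) = -32.28°

At ω = 1000 rad/s:
pole (1 + j1000·0.01) = 1 + j10 → |·| ≈ 10.05, ∠ ≈ 84.29°
pole (1 + j1000·0.002) = 1 + j2 → |·| ≈ 2.2361, ∠ ≈ 63.43°
|H| = 0.002 · 1 / (10.05 · 2.2361) ≈ 8.8996e-05
Gain = 20 log₁₀(8.8996e-05) ≈ -81.01 dB
∠H = (0°) − (84.29° + 63.43°) = -147.72°

ω = 50: -55.0 dB, -32.3°; ω = 1000: -81.0 dB, -147.7°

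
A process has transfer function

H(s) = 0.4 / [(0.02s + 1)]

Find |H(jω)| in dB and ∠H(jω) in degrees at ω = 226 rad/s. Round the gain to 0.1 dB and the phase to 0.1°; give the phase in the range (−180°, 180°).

-21.3 dB, -77.5°

At ω = 226 rad/s:
pole (1 + j226·0.02) = 1 + j4.52 → |·| ≈ 4.6293, ∠ ≈ 77.52°
|H| = 0.4 · 1 / (4.6293) ≈ 0.086406
Gain = 20 log₁₀(0.086406) ≈ -21.27 dB
∠H = (0°) − (77.52°) = -77.52°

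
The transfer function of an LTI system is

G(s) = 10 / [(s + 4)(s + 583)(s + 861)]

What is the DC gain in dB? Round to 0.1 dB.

G(0) = 10 / (4·583·861) ≈ 4.9804e-06
20 log₁₀(4.9804e-06) ≈ -106.05 dB

-106.1 dB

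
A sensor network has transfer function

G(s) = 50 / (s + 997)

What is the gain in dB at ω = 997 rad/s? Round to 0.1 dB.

Substitute s = j997:
Numerator: 50 = 50 + j0
Denominator: (j997) + 997 = 997 + j997
|N| = √(50² + 0²) ≈ 50, ∠N ≈ 0.00°
|D| = √(997² + 997²) ≈ 1410, ∠D ≈ 45.00°
|G| = 50 / 1410 ≈ 0.035461
Gain = 20 log₁₀(0.035461) ≈ -29.00 dB

-29.0 dB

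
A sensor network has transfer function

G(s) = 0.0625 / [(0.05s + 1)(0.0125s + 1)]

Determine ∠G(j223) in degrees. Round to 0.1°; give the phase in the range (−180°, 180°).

-155.1°

At ω = 223 rad/s:
pole (1 + j223·0.05) = 1 + j11.15 → |·| ≈ 11.195, ∠ ≈ 84.88°
pole (1 + j223·0.0125) = 1 + j2.7875 → |·| ≈ 2.9614, ∠ ≈ 70.26°
∠G = (0°) − (84.88° + 70.26°) = -155.14°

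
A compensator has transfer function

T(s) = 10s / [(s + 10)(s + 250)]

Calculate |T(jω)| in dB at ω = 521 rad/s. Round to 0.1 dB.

At s = jω = j521:
zero at origin: s = j521 → |·| = 521, ∠ = 90.00°
pole (s+10): 10 + j521 → |·| = √(10²+521²) = √271541 ≈ 521.1, ∠ = arctan(521/10) ≈ 88.90°
pole (s+250): 250 + j521 → |·| = √(250²+521²) = √333941 ≈ 577.88, ∠ = arctan(521/250) ≈ 64.37°
|T| = 10 · 521 / 3.0113e+05 ≈ 0.017301
Gain = 20 log₁₀(0.017301) ≈ -35.24 dB

-35.2 dB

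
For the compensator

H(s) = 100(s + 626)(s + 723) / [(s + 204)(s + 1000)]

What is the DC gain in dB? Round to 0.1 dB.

46.9 dB

H(0) = 100·626·723 / (204·1000) ≈ 221.86
20 log₁₀(221.86) ≈ 46.92 dB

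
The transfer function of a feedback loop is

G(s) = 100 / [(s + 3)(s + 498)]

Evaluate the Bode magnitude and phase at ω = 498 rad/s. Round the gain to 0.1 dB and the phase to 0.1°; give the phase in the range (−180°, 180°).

-70.9 dB, -134.7°

At s = jω = j498:
pole (s+3): 3 + j498 → |·| = √(3²+498²) = √248013 ≈ 498.01, ∠ = arctan(498/3) ≈ 89.65°
pole (s+498): 498 + j498 → |·| = √(498²+498²) = √496008 ≈ 704.28, ∠ = arctan(498/498) ≈ 45.00°
|G| = 100 / 3.5074e+05 ≈ 0.00028511
Gain = 20 log₁₀(0.00028511) ≈ -70.90 dB
∠G = 0.00° − 134.65° = -134.65°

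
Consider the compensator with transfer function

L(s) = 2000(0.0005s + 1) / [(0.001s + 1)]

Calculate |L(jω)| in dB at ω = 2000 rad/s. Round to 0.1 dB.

At ω = 2000 rad/s:
zero (1 + j2000·0.0005) = 1 + j1 → |·| ≈ 1.4142, ∠ ≈ 45.00°
pole (1 + j2000·0.001) = 1 + j2 → |·| ≈ 2.2361, ∠ ≈ 63.43°
|L| = 2000 · 1.4142 / (2.2361) ≈ 1264.9
Gain = 20 log₁₀(1264.9) ≈ 62.04 dB

62.0 dB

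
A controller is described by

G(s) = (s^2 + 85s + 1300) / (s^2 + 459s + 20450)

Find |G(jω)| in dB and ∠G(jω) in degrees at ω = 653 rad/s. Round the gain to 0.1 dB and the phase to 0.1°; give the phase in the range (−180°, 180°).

-1.4 dB, 29.0°

Substitute s = j653:
Numerator: (j653)^2 + 85(j653) + 1300 = -425109 + j55505
Denominator: (j653)^2 + 459(j653) + 20450 = -405959 + j299727
|N| = √(425109² + 55505²) ≈ 4.2872e+05, ∠N ≈ 172.56°
|D| = √(405959² + 299727²) ≈ 5.0462e+05, ∠D ≈ 143.56°
|G| = 4.2872e+05 / 5.0462e+05 ≈ 0.84959
Gain = 20 log₁₀(0.84959) ≈ -1.42 dB
∠G = 172.56° − 143.56° = 29.00°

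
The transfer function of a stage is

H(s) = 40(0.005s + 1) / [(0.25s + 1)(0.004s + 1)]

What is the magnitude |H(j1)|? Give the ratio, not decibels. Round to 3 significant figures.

38.8

At ω = 1 rad/s:
zero (1 + j1·0.005) = 1 + j0.005 → |·| ≈ 1, ∠ ≈ 0.29°
pole (1 + j1·0.25) = 1 + j0.25 → |·| ≈ 1.0308, ∠ ≈ 14.04°
pole (1 + j1·0.004) = 1 + j0.004 → |·| ≈ 1, ∠ ≈ 0.23°
|H| = 40 · 1 / (1.0308 · 1) ≈ 38.805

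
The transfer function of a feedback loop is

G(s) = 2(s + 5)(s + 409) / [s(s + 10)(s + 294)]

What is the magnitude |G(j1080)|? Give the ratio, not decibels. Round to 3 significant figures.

At s = jω = j1080:
zero (s+5): 5 + j1080 → |·| = √(5²+1080²) = √1166425 ≈ 1080, ∠ = arctan(1080/5) ≈ 89.73°
zero (s+409): 409 + j1080 → |·| = √(409²+1080²) = √1333681 ≈ 1154.9, ∠ = arctan(1080/409) ≈ 69.26°
pole (s+10): 10 + j1080 → |·| = √(10²+1080²) = √1166500 ≈ 1080, ∠ = arctan(1080/10) ≈ 89.47°
pole (s+294): 294 + j1080 → |·| = √(294²+1080²) = √1252836 ≈ 1119.3, ∠ = arctan(1080/294) ≈ 74.77°
pole at origin: |s| = 1080, ∠ = 90.00° (in denominator)
|G| = 2 · 1.2473e+06 / 1.3056e+09 ≈ 0.0019107

0.00191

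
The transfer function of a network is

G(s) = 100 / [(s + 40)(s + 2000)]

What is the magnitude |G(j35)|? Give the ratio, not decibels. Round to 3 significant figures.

At s = jω = j35:
pole (s+40): 40 + j35 → |·| = √(40²+35²) = √2825 ≈ 53.151, ∠ = arctan(35/40) ≈ 41.19°
pole (s+2000): 2000 + j35 → |·| = √(2000²+35²) = √4001225 ≈ 2000.3, ∠ = arctan(35/2000) ≈ 1.00°
|G| = 100 / 1.0632e+05 ≈ 0.00094056

0.000941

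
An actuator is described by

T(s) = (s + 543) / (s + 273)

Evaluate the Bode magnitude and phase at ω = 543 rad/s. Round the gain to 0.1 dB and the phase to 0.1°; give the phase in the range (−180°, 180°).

2.0 dB, -18.3°

Substitute s = j543:
Numerator: (j543) + 543 = 543 + j543
Denominator: (j543) + 273 = 273 + j543
|N| = √(543² + 543²) ≈ 767.92, ∠N ≈ 45.00°
|D| = √(273² + 543²) ≈ 607.76, ∠D ≈ 63.31°
|T| = 767.92 / 607.76 ≈ 1.2635
Gain = 20 log₁₀(1.2635) ≈ 2.03 dB
∠T = 45.00° − 63.31° = -18.31°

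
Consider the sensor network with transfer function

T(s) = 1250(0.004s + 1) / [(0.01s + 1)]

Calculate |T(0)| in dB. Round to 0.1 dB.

61.9 dB

T(0) = 1250 · 1 / 1 = 1250
20 log₁₀(1250) ≈ 61.94 dB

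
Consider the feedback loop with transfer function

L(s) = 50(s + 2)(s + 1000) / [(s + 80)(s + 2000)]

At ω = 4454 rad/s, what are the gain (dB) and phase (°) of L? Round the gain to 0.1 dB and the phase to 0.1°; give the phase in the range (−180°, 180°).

At s = jω = j4454:
zero (s+2): 2 + j4454 → |·| = √(2²+4454²) = √19838120 ≈ 4454, ∠ = arctan(4454/2) ≈ 89.97°
zero (s+1000): 1000 + j4454 → |·| = √(1000²+4454²) = √20838116 ≈ 4564.9, ∠ = arctan(4454/1000) ≈ 77.35°
pole (s+80): 80 + j4454 → |·| = √(80²+4454²) = √19844516 ≈ 4454.7, ∠ = arctan(4454/80) ≈ 88.97°
pole (s+2000): 2000 + j4454 → |·| = √(2000²+4454²) = √23838116 ≈ 4882.4, ∠ = arctan(4454/2000) ≈ 65.82°
|L| = 50 · 2.0332e+07 / 2.175e+07 ≈ 46.74
Gain = 20 log₁₀(46.74) ≈ 33.39 dB
∠L = 167.32° − 154.79° = 12.53°

33.4 dB, 12.5°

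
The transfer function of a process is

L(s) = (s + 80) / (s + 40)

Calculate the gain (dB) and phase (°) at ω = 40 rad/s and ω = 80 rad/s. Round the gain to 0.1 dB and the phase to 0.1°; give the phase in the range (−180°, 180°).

Substitute s = j40:
Numerator: (j40) + 80 = 80 + j40
Denominator: (j40) + 40 = 40 + j40
|N| = √(80² + 40²) ≈ 89.443, ∠N ≈ 26.57°
|D| = √(40² + 40²) ≈ 56.569, ∠D ≈ 45.00°
|L| = 89.443 / 56.569 ≈ 1.5811
Gain = 20 log₁₀(1.5811) ≈ 3.98 dB
∠L = 26.57° − 45.00° = -18.43°

Substitute s = j80:
Numerator: (j80) + 80 = 80 + j80
Denominator: (j80) + 40 = 40 + j80
|N| = √(80² + 80²) ≈ 113.14, ∠N ≈ 45.00°
|D| = √(40² + 80²) ≈ 89.443, ∠D ≈ 63.43°
|L| = 113.14 / 89.443 ≈ 1.2649
Gain = 20 log₁₀(1.2649) ≈ 2.04 dB
∠L = 45.00° − 63.43° = -18.43°

ω = 40: 4.0 dB, -18.4°; ω = 80: 2.0 dB, -18.4°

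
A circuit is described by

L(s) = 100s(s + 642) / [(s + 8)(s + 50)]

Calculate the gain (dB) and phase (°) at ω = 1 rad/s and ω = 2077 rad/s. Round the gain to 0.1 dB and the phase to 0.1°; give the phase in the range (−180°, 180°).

ω = 1: 44.0 dB, 81.8°; ω = 2077: 40.4 dB, -15.6°

At s = jω = j1:
zero (s+642): 642 + j1 → |·| = √(642²+1²) = √412165 ≈ 642, ∠ = arctan(1/642) ≈ 0.09°
zero at origin: s = j1 → |·| = 1, ∠ = 90.00°
pole (s+8): 8 + j1 → |·| = √(8²+1²) = √65 ≈ 8.0623, ∠ = arctan(1/8) ≈ 7.13°
pole (s+50): 50 + j1 → |·| = √(50²+1²) = √2501 ≈ 50.01, ∠ = arctan(1/50) ≈ 1.15°
|L| = 100 · 642 / 403.2 ≈ 159.23
Gain = 20 log₁₀(159.23) ≈ 44.04 dB
∠L = 90.09° − 8.28° = 81.81°

At s = jω = j2077:
zero (s+642): 642 + j2077 → |·| = √(642²+2077²) = √4726093 ≈ 2174, ∠ = arctan(2077/642) ≈ 72.82°
zero at origin: s = j2077 → |·| = 2077, ∠ = 90.00°
pole (s+8): 8 + j2077 → |·| = √(8²+2077²) = √4313993 ≈ 2077, ∠ = arctan(2077/8) ≈ 89.78°
pole (s+50): 50 + j2077 → |·| = √(50²+2077²) = √4316429 ≈ 2077.6, ∠ = arctan(2077/50) ≈ 88.62°
|L| = 100 · 4.5154e+06 / 4.3152e+06 ≈ 104.64
Gain = 20 log₁₀(104.64) ≈ 40.39 dB
∠L = 162.82° − 178.40° = -15.58°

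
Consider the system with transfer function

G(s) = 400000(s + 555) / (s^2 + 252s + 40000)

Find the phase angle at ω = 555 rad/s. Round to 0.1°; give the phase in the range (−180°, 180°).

At s = jω = j555:
zero (s+555): 555 + j555 → |·| = √(555²+555²) = √616050 ≈ 784.89, ∠ = arctan(555/555) ≈ 45.00°
quadratic: (j555)² + 252·j555 + 40000 = -268025 + j139860 → |·| ≈ 3.0232e+05, ∠ ≈ 152.44°
∠G = 45.00° − 152.44° = -107.44°

-107.4°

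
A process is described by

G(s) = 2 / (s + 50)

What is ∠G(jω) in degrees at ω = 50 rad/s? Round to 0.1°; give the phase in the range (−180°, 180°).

At s = jω = j50:
pole (s+50): 50 + j50 → |·| = √(50²+50²) = √5000 ≈ 70.711, ∠ = arctan(50/50) ≈ 45.00°
∠G = 0.00° − 45.00° = -45.00°

-45.0°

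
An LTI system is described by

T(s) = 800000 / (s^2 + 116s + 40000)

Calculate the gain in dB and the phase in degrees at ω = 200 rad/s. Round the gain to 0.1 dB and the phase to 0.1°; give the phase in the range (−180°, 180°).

At s = jω = j200:
quadratic: (j200)² + 116·j200 + 40000 = 0 + j23200 → |·| ≈ 23200, ∠ ≈ 90.00°
|T| = 800000 / 23200 ≈ 34.483
Gain = 20 log₁₀(34.483) ≈ 30.75 dB
∠T = 0.00° − 90.00° = -90.00°

30.8 dB, -90.0°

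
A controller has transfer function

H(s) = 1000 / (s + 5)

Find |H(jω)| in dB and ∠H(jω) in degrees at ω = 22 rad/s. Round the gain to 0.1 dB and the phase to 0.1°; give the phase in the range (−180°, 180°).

Substitute s = j22:
Numerator: 1000 = 1000 + j0
Denominator: (j22) + 5 = 5 + j22
|N| = √(1000² + 0²) ≈ 1000, ∠N ≈ 0.00°
|D| = √(5² + 22²) ≈ 22.561, ∠D ≈ 77.20°
|H| = 1000 / 22.561 ≈ 44.324
Gain = 20 log₁₀(44.324) ≈ 32.93 dB
∠H = 0.00° − 77.20° = -77.20°

32.9 dB, -77.2°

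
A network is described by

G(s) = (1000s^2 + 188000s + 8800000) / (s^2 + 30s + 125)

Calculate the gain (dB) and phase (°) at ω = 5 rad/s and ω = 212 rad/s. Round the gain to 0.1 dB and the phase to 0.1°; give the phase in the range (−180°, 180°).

ω = 5: 93.8 dB, -50.2°; ω = 212: 61.5 dB, -39.7°

Substitute s = j5:
Numerator: 1000(j5)^2 + 188000(j5) + 8800000 = 8775000 + j940000
Denominator: (j5)^2 + 30(j5) + 125 = 100 + j150
|N| = √(8775000² + 940000²) ≈ 8.8252e+06, ∠N ≈ 6.11°
|D| = √(100² + 150²) ≈ 180.28, ∠D ≈ 56.31°
|G| = 8.8252e+06 / 180.28 ≈ 48953
Gain = 20 log₁₀(48953) ≈ 93.80 dB
∠G = 6.11° − 56.31° = -50.20°

Substitute s = j212:
Numerator: 1000(j212)^2 + 188000(j212) + 8800000 = -36144000 + j39856000
Denominator: (j212)^2 + 30(j212) + 125 = -44819 + j6360
|N| = √(36144000² + 39856000²) ≈ 5.3804e+07, ∠N ≈ 132.20°
|D| = √(44819² + 6360²) ≈ 45268, ∠D ≈ 171.92°
|G| = 5.3804e+07 / 45268 ≈ 1188.6
Gain = 20 log₁₀(1188.6) ≈ 61.50 dB
∠G = 132.20° − 171.92° = -39.72°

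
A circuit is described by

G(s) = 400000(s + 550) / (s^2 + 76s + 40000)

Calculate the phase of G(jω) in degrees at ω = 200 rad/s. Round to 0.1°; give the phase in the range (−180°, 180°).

-70.0°

At s = jω = j200:
zero (s+550): 550 + j200 → |·| = √(550²+200²) = √342500 ≈ 585.23, ∠ = arctan(200/550) ≈ 19.98°
quadratic: (j200)² + 76·j200 + 40000 = 0 + j15200 → |·| ≈ 15200, ∠ ≈ 90.00°
∠G = 19.98° − 90.00° = -70.02°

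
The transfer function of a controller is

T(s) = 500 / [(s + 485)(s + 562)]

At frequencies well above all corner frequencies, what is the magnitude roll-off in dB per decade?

-40 dB/decade

Each pole contributes −20 dB/decade at high frequency; each zero contributes +20 dB/decade.
Net: 0 zero(s) − 2 pole(s) → -40 dB/decade.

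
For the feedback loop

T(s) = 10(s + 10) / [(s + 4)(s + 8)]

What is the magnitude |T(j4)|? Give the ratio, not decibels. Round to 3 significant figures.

At s = jω = j4:
zero (s+10): 10 + j4 → |·| = √(10²+4²) = √116 ≈ 10.77, ∠ = arctan(4/10) ≈ 21.80°
pole (s+4): 4 + j4 → |·| = √(4²+4²) = √32 ≈ 5.6569, ∠ = arctan(4/4) ≈ 45.00°
pole (s+8): 8 + j4 → |·| = √(8²+4²) = √80 ≈ 8.9443, ∠ = arctan(4/8) ≈ 26.57°
|T| = 10 · 10.77 / 50.597 ≈ 2.1286

2.13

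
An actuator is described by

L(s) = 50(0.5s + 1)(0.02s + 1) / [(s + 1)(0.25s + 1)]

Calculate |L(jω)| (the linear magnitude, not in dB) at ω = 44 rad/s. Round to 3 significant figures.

At ω = 44 rad/s:
zero (1 + j44·0.5) = 1 + j22 → |·| ≈ 22.023, ∠ ≈ 87.40°
zero (1 + j44·0.02) = 1 + j0.88 → |·| ≈ 1.3321, ∠ ≈ 41.35°
pole (1 + j44·1) = 1 + j44 → |·| ≈ 44.011, ∠ ≈ 88.70°
pole (1 + j44·0.25) = 1 + j11 → |·| ≈ 11.045, ∠ ≈ 84.81°
|L| = 50 · 22.023 · 1.3321 / (44.011 · 11.045) ≈ 3.0176

3.02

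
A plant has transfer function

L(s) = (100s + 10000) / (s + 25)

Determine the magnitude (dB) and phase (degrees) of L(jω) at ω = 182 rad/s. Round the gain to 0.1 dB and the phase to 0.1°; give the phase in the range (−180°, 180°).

Substitute s = j182:
Numerator: 100(j182) + 10000 = 10000 + j18200
Denominator: (j182) + 25 = 25 + j182
|N| = √(10000² + 18200²) ≈ 20766, ∠N ≈ 61.21°
|D| = √(25² + 182²) ≈ 183.71, ∠D ≈ 82.18°
|L| = 20766 / 183.71 ≈ 113.04
Gain = 20 log₁₀(113.04) ≈ 41.06 dB
∠L = 61.21° − 82.18° = -20.97°

41.1 dB, -21.0°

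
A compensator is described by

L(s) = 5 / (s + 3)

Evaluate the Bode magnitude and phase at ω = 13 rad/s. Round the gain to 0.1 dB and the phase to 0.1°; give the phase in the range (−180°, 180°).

At s = jω = j13:
pole (s+3): 3 + j13 → |·| = √(3²+13²) = √178 ≈ 13.342, ∠ = arctan(13/3) ≈ 77.01°
|L| = 5 / 13.342 ≈ 0.37476
Gain = 20 log₁₀(0.37476) ≈ -8.52 dB
∠L = 0.00° − 77.01° = -77.01°

-8.5 dB, -77.0°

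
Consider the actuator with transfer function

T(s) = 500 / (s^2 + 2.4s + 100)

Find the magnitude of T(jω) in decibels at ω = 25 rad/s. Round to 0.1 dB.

-0.5 dB

At s = jω = j25:
quadratic: (j25)² + 2.4·j25 + 100 = -525 + j60 → |·| ≈ 528.42, ∠ ≈ 173.48°
|T| = 500 / 528.42 ≈ 0.94622
Gain = 20 log₁₀(0.94622) ≈ -0.48 dB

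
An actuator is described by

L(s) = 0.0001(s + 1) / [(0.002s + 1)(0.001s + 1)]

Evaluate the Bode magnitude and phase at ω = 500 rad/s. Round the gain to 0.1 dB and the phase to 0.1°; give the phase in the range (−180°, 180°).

-30.0 dB, 18.3°

At ω = 500 rad/s:
zero (1 + j500·1) = 1 + j500 → |·| ≈ 500, ∠ ≈ 89.89°
pole (1 + j500·0.002) = 1 + j1 → |·| ≈ 1.4142, ∠ ≈ 45.00°
pole (1 + j500·0.001) = 1 + j0.5 → |·| ≈ 1.118, ∠ ≈ 26.57°
|L| = 0.0001 · 500 / (1.4142 · 1.118) ≈ 0.031624
Gain = 20 log₁₀(0.031624) ≈ -30.00 dB
∠L = (89.89°) − (45.00° + 26.57°) = 18.32°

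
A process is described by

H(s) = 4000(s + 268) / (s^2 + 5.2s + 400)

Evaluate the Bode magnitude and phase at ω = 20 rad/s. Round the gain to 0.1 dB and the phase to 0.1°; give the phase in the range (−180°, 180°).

80.3 dB, -85.7°

At s = jω = j20:
zero (s+268): 268 + j20 → |·| = √(268²+20²) = √72224 ≈ 268.75, ∠ = arctan(20/268) ≈ 4.27°
quadratic: (j20)² + 5.2·j20 + 400 = 0 + j104 → |·| ≈ 104, ∠ ≈ 90.00°
|H| = 4000 · 268.75 / 104 ≈ 10337
Gain = 20 log₁₀(10337) ≈ 80.29 dB
∠H = 4.27° − 90.00° = -85.73°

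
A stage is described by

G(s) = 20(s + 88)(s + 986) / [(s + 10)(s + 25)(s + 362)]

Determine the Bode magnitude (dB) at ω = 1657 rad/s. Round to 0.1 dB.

-37.2 dB

At s = jω = j1657:
zero (s+88): 88 + j1657 → |·| = √(88²+1657²) = √2753393 ≈ 1659.3, ∠ = arctan(1657/88) ≈ 86.96°
zero (s+986): 986 + j1657 → |·| = √(986²+1657²) = √3717845 ≈ 1928.2, ∠ = arctan(1657/986) ≈ 59.25°
pole (s+10): 10 + j1657 → |·| = √(10²+1657²) = √2745749 ≈ 1657, ∠ = arctan(1657/10) ≈ 89.65°
pole (s+25): 25 + j1657 → |·| = √(25²+1657²) = √2746274 ≈ 1657.2, ∠ = arctan(1657/25) ≈ 89.14°
pole (s+362): 362 + j1657 → |·| = √(362²+1657²) = √2876693 ≈ 1696.1, ∠ = arctan(1657/362) ≈ 77.68°
|G| = 20 · 3.1995e+06 / 4.6575e+09 ≈ 0.013739
Gain = 20 log₁₀(0.013739) ≈ -37.24 dB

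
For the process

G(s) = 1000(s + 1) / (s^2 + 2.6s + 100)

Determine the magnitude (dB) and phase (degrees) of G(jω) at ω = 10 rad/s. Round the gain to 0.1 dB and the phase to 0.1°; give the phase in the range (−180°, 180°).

51.7 dB, -5.7°

At s = jω = j10:
zero (s+1): 1 + j10 → |·| = √(1²+10²) = √101 ≈ 10.05, ∠ = arctan(10/1) ≈ 84.29°
quadratic: (j10)² + 2.6·j10 + 100 = 0 + j26 → |·| ≈ 26, ∠ ≈ 90.00°
|G| = 1000 · 10.05 / 26 ≈ 386.54
Gain = 20 log₁₀(386.54) ≈ 51.74 dB
∠G = 84.29° − 90.00° = -5.71°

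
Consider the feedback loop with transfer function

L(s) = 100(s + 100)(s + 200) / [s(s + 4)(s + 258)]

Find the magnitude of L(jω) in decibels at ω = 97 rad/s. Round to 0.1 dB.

At s = jω = j97:
zero (s+100): 100 + j97 → |·| = √(100²+97²) = √19409 ≈ 139.32, ∠ = arctan(97/100) ≈ 44.13°
zero (s+200): 200 + j97 → |·| = √(200²+97²) = √49409 ≈ 222.28, ∠ = arctan(97/200) ≈ 25.87°
pole (s+4): 4 + j97 → |·| = √(4²+97²) = √9425 ≈ 97.082, ∠ = arctan(97/4) ≈ 87.64°
pole (s+258): 258 + j97 → |·| = √(258²+97²) = √75973 ≈ 275.63, ∠ = arctan(97/258) ≈ 20.60°
pole at origin: |s| = 97, ∠ = 90.00° (in denominator)
|L| = 100 · 30968 / 2.5956e+06 ≈ 1.1931
Gain = 20 log₁₀(1.1931) ≈ 1.53 dB

1.5 dB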